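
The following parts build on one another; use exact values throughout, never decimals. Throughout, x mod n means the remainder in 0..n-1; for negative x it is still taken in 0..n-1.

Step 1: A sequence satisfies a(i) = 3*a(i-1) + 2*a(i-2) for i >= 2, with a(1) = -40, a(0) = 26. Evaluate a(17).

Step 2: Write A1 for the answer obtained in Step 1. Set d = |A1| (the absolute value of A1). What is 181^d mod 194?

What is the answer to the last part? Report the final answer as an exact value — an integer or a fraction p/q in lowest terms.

121

Step 1: a(2) = 3*(-40) + 2*(26) = -68; iterating: a(2)=-68, a(3)=-284, a(4)=-988, a(5)=-3532, a(6)=-12572, a(7)=-44780, a(8)=-159484, a(9)=-568012, a(10)=-2023004, a(11)=-7205036, a(12)=-25661116, a(13)=-91393420, a(14)=-325502492, a(15)=-1159294316, a(16)=-4128887932, a(17)=-14705252428; answer -14705252428
Step 2: A1 = -14705252428; d = 14705252428; squarings mod 194: 181^1=181, 181^2=169, 181^4=43, 181^8=103, 181^16=133, 181^32=35, 181^64=61, 181^128=35, 181^256=61, 181^512=35, 181^1024=61, 181^2048=35, 181^4096=61, 181^8192=35, 181^16384=61, 181^32768=35, 181^65536=61, 181^131072=35, 181^262144=61, 181^524288=35, 181^1048576=61, 181^2097152=35, 181^4194304=61, 181^8388608=35, 181^16777216=61, 181^33554432=35, 181^67108864=61, 181^134217728=35, 181^268435456=61, 181^536870912=35, 181^1073741824=61, 181^2147483648=35, 181^4294967296=61, 181^8589934592=35; 181^14705252428 = 181^4 * 181^8 * 181^64 * 181^2048 * 181^4096 * 181^16384 * 181^8388608 * 181^67108864 * 181^134217728 * 181^536870912 * 181^1073741824 * 181^4294967296 * 181^8589934592 = 121 (mod 194); answer 121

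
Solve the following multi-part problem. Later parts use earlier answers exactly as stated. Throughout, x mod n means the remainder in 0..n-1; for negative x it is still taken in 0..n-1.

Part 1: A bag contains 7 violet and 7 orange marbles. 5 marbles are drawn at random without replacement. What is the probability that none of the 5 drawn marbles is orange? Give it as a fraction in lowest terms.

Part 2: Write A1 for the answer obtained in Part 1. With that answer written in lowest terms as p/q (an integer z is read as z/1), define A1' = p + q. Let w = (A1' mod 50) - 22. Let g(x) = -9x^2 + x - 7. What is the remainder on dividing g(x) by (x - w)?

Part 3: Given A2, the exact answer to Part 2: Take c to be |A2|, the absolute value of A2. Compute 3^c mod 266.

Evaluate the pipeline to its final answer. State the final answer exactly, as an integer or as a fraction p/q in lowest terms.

Part 1: total draws C(14,5) = 2002; favorable C(7,5) = 21; P = 3/286; answer 3/286
Part 2: A1 = 3/286; threaded value p + q = 289; w = 17; remainder = value at the root: -9*(17)^2 + 1*(17)^1 - 7 = (-2601) + (17) + (-7) = -2591; answer -2591
Part 3: A2 = -2591; c = 2591; squarings mod 266: 3^1=3, 3^2=9, 3^4=81, 3^8=177, 3^16=207, 3^32=23, 3^64=263, 3^128=9, 3^256=81, 3^512=177, 3^1024=207, 3^2048=23; 3^2591 = 3^1 * 3^2 * 3^4 * 3^8 * 3^16 * 3^512 * 3^2048 = 89 (mod 266); answer 89

89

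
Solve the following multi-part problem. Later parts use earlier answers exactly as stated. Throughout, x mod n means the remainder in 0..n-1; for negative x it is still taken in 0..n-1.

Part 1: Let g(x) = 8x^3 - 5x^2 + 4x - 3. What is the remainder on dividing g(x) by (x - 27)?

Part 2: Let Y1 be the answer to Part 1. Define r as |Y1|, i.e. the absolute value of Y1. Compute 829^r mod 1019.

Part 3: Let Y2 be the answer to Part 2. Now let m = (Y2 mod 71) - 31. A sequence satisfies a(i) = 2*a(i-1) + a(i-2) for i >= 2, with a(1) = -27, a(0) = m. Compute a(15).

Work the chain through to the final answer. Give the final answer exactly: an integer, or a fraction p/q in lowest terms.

Part 1: remainder = value at the root: 8*(27)^3 - 5*(27)^2 + 4*(27)^1 - 3 = (157464) + (-3645) + (108) + (-3) = 153924; answer 153924
Part 2: Y1 = 153924; r = 153924; squarings mod 1019: 829^1=829, 829^2=435, 829^4=710, 829^8=714, 829^16=296, 829^32=1001, 829^64=324, 829^128=19, 829^256=361, 829^512=908, 829^1024=93, 829^2048=497, 829^4096=411, 829^8192=786, 829^16384=282, 829^32768=42, 829^65536=745, 829^131072=689; 829^153924 = 829^4 * 829^64 * 829^256 * 829^2048 * 829^4096 * 829^16384 * 829^131072 = 900 (mod 1019); answer 900
Part 3: Y2 = 900; m = 17; a(2) = 2*(-27) + 1*(17) = -37; iterating: a(2)=-37, a(3)=-101, a(4)=-239, a(5)=-579, a(6)=-1397, a(7)=-3373, a(8)=-8143, a(9)=-19659, a(10)=-47461, a(11)=-114581, a(12)=-276623, a(13)=-667827, a(14)=-1612277, a(15)=-3892381; answer -3892381

-3892381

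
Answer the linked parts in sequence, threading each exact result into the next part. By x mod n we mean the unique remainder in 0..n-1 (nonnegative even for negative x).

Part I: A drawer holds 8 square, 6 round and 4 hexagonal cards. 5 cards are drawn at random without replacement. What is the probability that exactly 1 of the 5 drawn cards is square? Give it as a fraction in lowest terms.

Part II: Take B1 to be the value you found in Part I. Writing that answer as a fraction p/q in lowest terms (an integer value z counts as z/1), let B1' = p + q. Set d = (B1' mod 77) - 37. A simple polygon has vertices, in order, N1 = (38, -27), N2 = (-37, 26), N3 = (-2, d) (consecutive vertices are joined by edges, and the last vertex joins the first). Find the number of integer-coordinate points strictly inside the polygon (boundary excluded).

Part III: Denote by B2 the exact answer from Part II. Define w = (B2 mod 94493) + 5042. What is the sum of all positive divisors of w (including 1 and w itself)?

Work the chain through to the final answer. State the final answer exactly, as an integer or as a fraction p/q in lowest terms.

10128

Part I: total draws C(18,5) = 8568; favorable C(8,1)*C(10,4) = 1680; P = 10/51; answer 10/51
Part II: B1 = 10/51; threaded value p + q = 61; d = 24; cross terms: (38*26 - -37*-27)=-11, (-37*24 - -2*26)=-836, (-2*-27 - 38*24)=-858; twice the area = |-1705| = 1705; area = 1705/2; boundary points = 1 + 1 + 1 = 3; strictly interior points = area - boundary/2 + 1 = 852; answer 852
Part III: B2 = 852; w = 5894; 5894 = 2 * 7 * 421; sigma = (1 + 2) * (1 + 7) * (1 + 421) = 3 * 8 * 422 = 10128; answer 10128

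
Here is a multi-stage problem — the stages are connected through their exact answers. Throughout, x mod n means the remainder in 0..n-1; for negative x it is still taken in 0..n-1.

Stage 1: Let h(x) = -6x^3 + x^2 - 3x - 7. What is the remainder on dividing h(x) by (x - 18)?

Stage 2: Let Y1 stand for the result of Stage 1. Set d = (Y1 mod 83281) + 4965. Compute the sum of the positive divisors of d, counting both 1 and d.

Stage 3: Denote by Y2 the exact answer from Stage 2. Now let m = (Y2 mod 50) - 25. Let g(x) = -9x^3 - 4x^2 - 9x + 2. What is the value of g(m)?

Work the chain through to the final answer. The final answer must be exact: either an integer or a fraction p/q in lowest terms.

29612

Stage 1: remainder = value at the root: -6*(18)^3 + 1*(18)^2 - 3*(18)^1 - 7 = (-34992) + (324) + (-54) + (-7) = -34729; answer -34729
Stage 2: Y1 = -34729; d = 53517; 53517 = 3 * 17839; sigma = (1 + 3) * (1 + 17839) = 4 * 17840 = 71360; answer 71360
Stage 3: Y2 = 71360; m = -15; -9*(-15)^3 - 4*(-15)^2 - 9*(-15)^1 + 2 = (30375) + (-900) + (135) + (2) = 29612; answer 29612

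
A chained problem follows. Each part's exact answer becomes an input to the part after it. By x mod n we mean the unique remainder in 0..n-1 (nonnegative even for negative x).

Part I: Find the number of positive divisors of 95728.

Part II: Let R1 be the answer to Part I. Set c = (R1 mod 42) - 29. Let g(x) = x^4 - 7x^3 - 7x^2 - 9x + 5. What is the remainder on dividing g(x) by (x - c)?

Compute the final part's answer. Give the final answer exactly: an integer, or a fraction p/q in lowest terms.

11183

Part I: 95728 = 2^4 * 31 * 193; number of divisors = (4+1) * (1+1) * (1+1) = 20; answer 20
Part II: R1 = 20; c = -9; remainder = value at the root: 1*(-9)^4 - 7*(-9)^3 - 7*(-9)^2 - 9*(-9)^1 + 5 = (6561) + (5103) + (-567) + (81) + (5) = 11183; answer 11183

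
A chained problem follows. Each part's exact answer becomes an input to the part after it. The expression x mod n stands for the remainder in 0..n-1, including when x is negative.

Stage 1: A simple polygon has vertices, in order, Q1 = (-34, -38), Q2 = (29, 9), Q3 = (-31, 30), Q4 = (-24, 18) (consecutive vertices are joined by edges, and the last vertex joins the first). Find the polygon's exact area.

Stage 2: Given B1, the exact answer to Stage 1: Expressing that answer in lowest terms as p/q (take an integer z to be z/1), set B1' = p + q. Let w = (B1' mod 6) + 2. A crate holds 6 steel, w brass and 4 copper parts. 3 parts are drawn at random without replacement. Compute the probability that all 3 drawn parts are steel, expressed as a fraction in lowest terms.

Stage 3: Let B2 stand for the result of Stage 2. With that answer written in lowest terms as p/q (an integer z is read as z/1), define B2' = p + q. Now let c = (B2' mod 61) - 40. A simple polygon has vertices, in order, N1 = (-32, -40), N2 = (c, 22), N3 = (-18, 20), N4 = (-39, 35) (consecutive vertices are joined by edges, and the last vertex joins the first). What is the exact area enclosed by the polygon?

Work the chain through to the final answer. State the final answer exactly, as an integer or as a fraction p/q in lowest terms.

1081

Stage 1: cross terms: (-34*9 - 29*-38)=796, (29*30 - -31*9)=1149, (-31*18 - -24*30)=162, (-24*-38 - -34*18)=1524; twice the area = |3631| = 3631; area = 3631/2; answer 3631/2
Stage 2: B1 = 3631/2; threaded value p + q = 3633; w = 5; total draws C(15,3) = 455; favorable C(6,3) = 20; P = 4/91; answer 4/91
Stage 3: B2 = 4/91; threaded value p + q = 95; c = -6; cross terms: (-32*22 - -6*-40)=-944, (-6*20 - -18*22)=276, (-18*35 - -39*20)=150, (-39*-40 - -32*35)=2680; twice the area = |2162| = 2162; area = 1081; answer 1081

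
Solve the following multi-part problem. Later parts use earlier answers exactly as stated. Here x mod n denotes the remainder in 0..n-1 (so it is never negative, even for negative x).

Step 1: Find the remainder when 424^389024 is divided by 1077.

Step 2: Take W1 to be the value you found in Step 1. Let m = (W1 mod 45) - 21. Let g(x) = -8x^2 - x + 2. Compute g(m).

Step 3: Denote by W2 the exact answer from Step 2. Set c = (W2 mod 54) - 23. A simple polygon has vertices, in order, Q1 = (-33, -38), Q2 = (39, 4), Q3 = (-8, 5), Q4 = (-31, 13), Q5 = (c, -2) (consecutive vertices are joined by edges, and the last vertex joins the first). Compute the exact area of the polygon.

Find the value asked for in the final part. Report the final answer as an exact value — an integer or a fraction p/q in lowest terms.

Step 1: squarings mod 1077: 424^1=424, 424^2=994, 424^4=427, 424^8=316, 424^16=772, 424^32=403, 424^64=859, 424^128=136, 424^256=187, 424^512=505, 424^1024=853, 424^2048=634, 424^4096=235, 424^8192=298, 424^16384=490, 424^32768=1006, 424^65536=733, 424^131072=943, 424^262144=724; 424^389024 = 424^32 * 424^128 * 424^256 * 424^512 * 424^1024 * 424^2048 * 424^8192 * 424^16384 * 424^32768 * 424^65536 * 424^262144 = 856 (mod 1077); answer 856
Step 2: W1 = 856; m = -20; -8*(-20)^2 - 1*(-20)^1 + 2 = (-3200) + (20) + (2) = -3178; answer -3178
Step 3: W2 = -3178; c = -15; cross terms: (-33*4 - 39*-38)=1350, (39*5 - -8*4)=227, (-8*13 - -31*5)=51, (-31*-2 - -15*13)=257, (-15*-38 - -33*-2)=504; twice the area = |2389| = 2389; area = 2389/2; answer 2389/2

2389/2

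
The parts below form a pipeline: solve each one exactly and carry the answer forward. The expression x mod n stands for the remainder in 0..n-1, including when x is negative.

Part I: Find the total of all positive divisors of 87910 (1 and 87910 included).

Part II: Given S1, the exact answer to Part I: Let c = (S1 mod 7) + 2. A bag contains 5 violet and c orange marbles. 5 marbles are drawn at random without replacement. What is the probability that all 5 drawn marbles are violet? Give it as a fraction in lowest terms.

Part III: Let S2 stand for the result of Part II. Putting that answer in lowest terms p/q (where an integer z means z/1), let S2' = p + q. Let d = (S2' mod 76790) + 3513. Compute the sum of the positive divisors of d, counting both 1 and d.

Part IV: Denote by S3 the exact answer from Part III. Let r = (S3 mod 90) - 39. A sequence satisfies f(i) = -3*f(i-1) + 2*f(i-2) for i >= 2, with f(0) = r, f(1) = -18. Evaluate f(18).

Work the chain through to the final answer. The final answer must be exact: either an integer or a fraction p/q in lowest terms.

29010271156

Part I: 87910 = 2 * 5 * 59 * 149; sigma = (1 + 2) * (1 + 5) * (1 + 59) * (1 + 149) = 3 * 6 * 60 * 150 = 162000; answer 162000
Part II: S1 = 162000; c = 8; total draws C(13,5) = 1287; favorable C(5,5) = 1; P = 1/1287; answer 1/1287
Part III: S2 = 1/1287; threaded value p + q = 1288; d = 4801; 4801 is prime, so its only divisors are 1 and 4801; sigma = 1 + 4801 = 4802; answer 4802
Part IV: S3 = 4802; r = -7; f(2) = -3*(-18) + 2*(-7) = 40; iterating: f(2)=40, f(3)=-156, f(4)=548, f(5)=-1956, f(6)=6964, f(7)=-24804, f(8)=88340, f(9)=-314628, f(10)=1120564, f(11)=-3990948, f(12)=14213972, f(13)=-50623812, f(14)=180299380, f(15)=-642145764, f(16)=2287036052, f(17)=-8145399684, f(18)=29010271156; answer 29010271156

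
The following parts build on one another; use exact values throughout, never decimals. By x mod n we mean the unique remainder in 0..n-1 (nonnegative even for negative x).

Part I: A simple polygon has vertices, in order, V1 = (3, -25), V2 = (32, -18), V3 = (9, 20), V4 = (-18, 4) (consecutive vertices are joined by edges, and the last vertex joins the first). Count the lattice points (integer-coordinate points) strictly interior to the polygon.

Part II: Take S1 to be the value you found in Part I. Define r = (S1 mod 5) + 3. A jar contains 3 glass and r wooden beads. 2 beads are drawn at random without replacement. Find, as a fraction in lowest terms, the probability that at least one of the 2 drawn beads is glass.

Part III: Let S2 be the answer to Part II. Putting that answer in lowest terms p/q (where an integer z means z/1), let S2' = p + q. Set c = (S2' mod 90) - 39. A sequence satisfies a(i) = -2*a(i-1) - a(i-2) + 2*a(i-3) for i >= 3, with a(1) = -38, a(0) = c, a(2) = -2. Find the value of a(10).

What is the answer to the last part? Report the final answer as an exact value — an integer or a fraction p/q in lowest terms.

1406

Part I: cross terms: (3*-18 - 32*-25)=746, (32*20 - 9*-18)=802, (9*4 - -18*20)=396, (-18*-25 - 3*4)=438; twice the area = |2382| = 2382; area = 1191; boundary points = 1 + 1 + 1 + 1 = 4; strictly interior points = area - boundary/2 + 1 = 1190; answer 1190
Part II: S1 = 1190; r = 3; total draws C(6,2) = 15; complement C(3,2) = 3; favorable 15 - 3 = 12; P = 4/5; answer 4/5
Part III: S2 = 4/5; threaded value p + q = 9; c = -30; a(3) = -2*(-2) - 1*(-38) + 2*(-30) = -18; iterating: a(3)=-18, a(4)=-38, a(5)=90, a(6)=-178, a(7)=190, a(8)=-22, a(9)=-502, a(10)=1406; answer 1406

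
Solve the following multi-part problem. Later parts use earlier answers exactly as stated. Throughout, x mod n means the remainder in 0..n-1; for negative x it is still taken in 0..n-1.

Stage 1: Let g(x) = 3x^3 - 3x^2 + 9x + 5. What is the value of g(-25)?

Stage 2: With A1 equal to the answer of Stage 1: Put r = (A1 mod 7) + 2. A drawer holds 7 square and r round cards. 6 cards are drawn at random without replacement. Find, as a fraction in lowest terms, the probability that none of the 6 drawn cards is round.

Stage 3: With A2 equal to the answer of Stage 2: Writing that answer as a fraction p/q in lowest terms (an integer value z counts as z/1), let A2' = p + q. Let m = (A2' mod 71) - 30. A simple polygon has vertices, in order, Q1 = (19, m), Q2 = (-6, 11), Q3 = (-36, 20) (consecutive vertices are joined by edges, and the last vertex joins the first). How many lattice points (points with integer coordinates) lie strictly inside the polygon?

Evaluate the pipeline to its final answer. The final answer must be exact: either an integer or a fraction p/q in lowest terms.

501

Stage 1: 3*(-25)^3 - 3*(-25)^2 + 9*(-25)^1 + 5 = (-46875) + (-1875) + (-225) + (5) = -48970; answer -48970
Stage 2: A1 = -48970; r = 4; total draws C(11,6) = 462; favorable C(7,6) = 7; P = 1/66; answer 1/66
Stage 3: A2 = 1/66; threaded value p + q = 67; m = 37; cross terms: (19*11 - -6*37)=431, (-6*20 - -36*11)=276, (-36*37 - 19*20)=-1712; twice the area = |-1005| = 1005; area = 1005/2; boundary points = 1 + 3 + 1 = 5; strictly interior points = area - boundary/2 + 1 = 501; answer 501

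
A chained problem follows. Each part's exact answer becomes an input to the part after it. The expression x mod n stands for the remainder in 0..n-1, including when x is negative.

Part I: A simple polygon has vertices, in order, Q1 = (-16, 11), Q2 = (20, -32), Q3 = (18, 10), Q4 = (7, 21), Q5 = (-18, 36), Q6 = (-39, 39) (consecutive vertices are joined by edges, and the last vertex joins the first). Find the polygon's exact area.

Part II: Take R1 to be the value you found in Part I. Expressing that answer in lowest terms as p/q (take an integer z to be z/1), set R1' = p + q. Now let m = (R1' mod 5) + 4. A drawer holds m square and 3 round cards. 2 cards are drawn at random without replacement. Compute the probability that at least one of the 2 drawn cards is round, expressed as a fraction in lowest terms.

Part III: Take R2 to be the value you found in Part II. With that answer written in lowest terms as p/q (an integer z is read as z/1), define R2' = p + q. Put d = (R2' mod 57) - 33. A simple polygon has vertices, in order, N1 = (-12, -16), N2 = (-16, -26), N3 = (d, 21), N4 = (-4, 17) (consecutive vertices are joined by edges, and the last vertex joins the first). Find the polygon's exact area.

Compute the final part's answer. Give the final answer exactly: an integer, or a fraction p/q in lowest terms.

831/2

Part I: cross terms: (-16*-32 - 20*11)=292, (20*10 - 18*-32)=776, (18*21 - 7*10)=308, (7*36 - -18*21)=630, (-18*39 - -39*36)=702, (-39*11 - -16*39)=195; twice the area = |2903| = 2903; area = 2903/2; answer 2903/2
Part II: R1 = 2903/2; threaded value p + q = 2905; m = 4; total draws C(7,2) = 21; complement C(4,2) = 6; favorable 21 - 6 = 15; P = 5/7; answer 5/7
Part III: R2 = 5/7; threaded value p + q = 12; d = -21; cross terms: (-12*-26 - -16*-16)=56, (-16*21 - -21*-26)=-882, (-21*17 - -4*21)=-273, (-4*-16 - -12*17)=268; twice the area = |-831| = 831; area = 831/2; answer 831/2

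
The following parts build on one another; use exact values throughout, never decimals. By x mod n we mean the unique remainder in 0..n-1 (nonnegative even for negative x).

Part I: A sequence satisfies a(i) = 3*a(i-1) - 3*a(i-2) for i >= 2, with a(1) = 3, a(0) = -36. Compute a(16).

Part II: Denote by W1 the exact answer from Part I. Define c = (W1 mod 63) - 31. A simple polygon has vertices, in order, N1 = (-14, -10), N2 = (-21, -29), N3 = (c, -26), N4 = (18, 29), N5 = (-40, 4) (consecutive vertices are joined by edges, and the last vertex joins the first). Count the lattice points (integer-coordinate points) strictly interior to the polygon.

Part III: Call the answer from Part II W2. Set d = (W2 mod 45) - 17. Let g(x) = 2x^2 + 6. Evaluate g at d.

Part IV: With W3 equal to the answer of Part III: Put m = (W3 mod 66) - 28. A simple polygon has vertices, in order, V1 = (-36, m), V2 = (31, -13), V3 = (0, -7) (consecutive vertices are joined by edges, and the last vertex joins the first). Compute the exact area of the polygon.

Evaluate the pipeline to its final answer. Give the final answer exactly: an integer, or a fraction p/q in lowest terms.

249/2

Part I: a(2) = 3*(3) - 3*(-36) = 117; iterating: a(2)=117, a(3)=342, a(4)=675, a(5)=999, a(6)=972, a(7)=-81, a(8)=-3159, a(9)=-9234, a(10)=-18225, a(11)=-26973, a(12)=-26244, a(13)=2187, a(14)=85293, a(15)=249318, a(16)=492075; answer 492075
Part II: W1 = 492075; c = 14; cross terms: (-14*-29 - -21*-10)=196, (-21*-26 - 14*-29)=952, (14*29 - 18*-26)=874, (18*4 - -40*29)=1232, (-40*-10 - -14*4)=456; twice the area = |3710| = 3710; area = 1855; boundary points = 1 + 1 + 1 + 1 + 2 = 6; strictly interior points = area - boundary/2 + 1 = 1853; answer 1853
Part III: W2 = 1853; d = -9; 2*(-9)^2 + 6 = (162) + (6) = 168; answer 168
Part IV: W3 = 168; m = 8; cross terms: (-36*-13 - 31*8)=220, (31*-7 - 0*-13)=-217, (0*8 - -36*-7)=-252; twice the area = |-249| = 249; area = 249/2; answer 249/2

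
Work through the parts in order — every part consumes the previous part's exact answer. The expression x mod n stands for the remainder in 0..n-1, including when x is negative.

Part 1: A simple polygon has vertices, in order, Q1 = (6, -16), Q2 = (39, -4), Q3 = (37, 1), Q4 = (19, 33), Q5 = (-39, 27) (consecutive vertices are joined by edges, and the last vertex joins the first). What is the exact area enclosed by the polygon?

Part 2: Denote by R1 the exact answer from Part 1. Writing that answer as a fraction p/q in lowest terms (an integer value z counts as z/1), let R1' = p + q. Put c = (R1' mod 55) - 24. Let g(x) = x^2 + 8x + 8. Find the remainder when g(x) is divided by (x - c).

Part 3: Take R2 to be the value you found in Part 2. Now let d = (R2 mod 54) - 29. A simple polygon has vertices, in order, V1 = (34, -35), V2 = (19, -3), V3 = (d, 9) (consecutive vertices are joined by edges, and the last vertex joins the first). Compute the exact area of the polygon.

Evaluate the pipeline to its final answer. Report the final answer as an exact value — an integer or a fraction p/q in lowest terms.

122

Part 1: cross terms: (6*-4 - 39*-16)=600, (39*1 - 37*-4)=187, (37*33 - 19*1)=1202, (19*27 - -39*33)=1800, (-39*-16 - 6*27)=462; twice the area = |4251| = 4251; area = 4251/2; answer 4251/2
Part 2: R1 = 4251/2; threaded value p + q = 4253; c = -6; remainder = value at the root: 1*(-6)^2 + 8*(-6)^1 + 8 = (36) + (-48) + (8) = -4; answer -4
Part 3: R2 = -4; d = 21; cross terms: (34*-3 - 19*-35)=563, (19*9 - 21*-3)=234, (21*-35 - 34*9)=-1041; twice the area = |-244| = 244; area = 122; answer 122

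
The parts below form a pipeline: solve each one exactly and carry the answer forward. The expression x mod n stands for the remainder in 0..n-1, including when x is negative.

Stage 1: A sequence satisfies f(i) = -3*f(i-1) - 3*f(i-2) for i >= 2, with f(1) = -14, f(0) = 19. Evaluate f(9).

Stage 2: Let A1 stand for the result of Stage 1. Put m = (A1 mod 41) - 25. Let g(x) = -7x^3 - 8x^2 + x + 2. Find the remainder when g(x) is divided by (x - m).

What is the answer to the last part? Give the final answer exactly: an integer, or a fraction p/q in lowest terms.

Stage 1: f(2) = -3*(-14) - 3*(19) = -15; iterating: f(2)=-15, f(3)=87, f(4)=-216, f(5)=387, f(6)=-513, f(7)=378, f(8)=405, f(9)=-2349; answer -2349
Stage 2: A1 = -2349; m = 4; remainder = value at the root: -7*(4)^3 - 8*(4)^2 + 1*(4)^1 + 2 = (-448) + (-128) + (4) + (2) = -570; answer -570

-570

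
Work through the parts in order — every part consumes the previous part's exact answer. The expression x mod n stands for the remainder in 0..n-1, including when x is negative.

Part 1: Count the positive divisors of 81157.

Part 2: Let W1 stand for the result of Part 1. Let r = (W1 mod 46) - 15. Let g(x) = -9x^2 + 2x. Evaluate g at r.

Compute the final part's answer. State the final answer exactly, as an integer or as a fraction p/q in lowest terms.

-1547

Part 1: 81157 is prime, so its only divisors are 1 and 81157; count = 2; answer 2
Part 2: W1 = 2; r = -13; -9*(-13)^2 + 2*(-13)^1 = (-1521) + (-26) = -1547; answer -1547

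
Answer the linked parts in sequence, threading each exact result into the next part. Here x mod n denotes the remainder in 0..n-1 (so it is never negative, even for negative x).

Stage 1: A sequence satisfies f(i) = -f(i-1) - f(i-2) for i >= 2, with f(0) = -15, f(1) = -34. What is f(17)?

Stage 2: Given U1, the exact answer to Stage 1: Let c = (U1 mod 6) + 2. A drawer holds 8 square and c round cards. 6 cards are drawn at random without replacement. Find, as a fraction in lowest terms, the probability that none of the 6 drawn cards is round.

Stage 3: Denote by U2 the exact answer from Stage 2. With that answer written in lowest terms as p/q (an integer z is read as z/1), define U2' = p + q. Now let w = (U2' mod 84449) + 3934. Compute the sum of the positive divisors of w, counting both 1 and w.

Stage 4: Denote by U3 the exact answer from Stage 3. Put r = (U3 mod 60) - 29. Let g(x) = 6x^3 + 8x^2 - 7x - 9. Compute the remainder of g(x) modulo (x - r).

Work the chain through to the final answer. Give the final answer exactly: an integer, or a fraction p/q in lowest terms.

137779

Stage 1: f(2) = -1*(-34) - 1*(-15) = 49; iterating: f(2)=49, f(3)=-15, f(4)=-34, f(5)=49, f(6)=-15, f(7)=-34, f(8)=49, f(9)=-15, f(10)=-34, f(11)=49, f(12)=-15, f(13)=-34, f(14)=49, f(15)=-15, f(16)=-34, f(17)=49; answer 49
Stage 2: U1 = 49; c = 3; total draws C(11,6) = 462; favorable C(8,6) = 28; P = 2/33; answer 2/33
Stage 3: U2 = 2/33; threaded value p + q = 35; w = 3969; 3969 = 3^4 * 7^2; sigma = (1 + 3 + 9 + 27 + 81) * (1 + 7 + 49) = 121 * 57 = 6897; answer 6897
Stage 4: U3 = 6897; r = 28; remainder = value at the root: 6*(28)^3 + 8*(28)^2 - 7*(28)^1 - 9 = (131712) + (6272) + (-196) + (-9) = 137779; answer 137779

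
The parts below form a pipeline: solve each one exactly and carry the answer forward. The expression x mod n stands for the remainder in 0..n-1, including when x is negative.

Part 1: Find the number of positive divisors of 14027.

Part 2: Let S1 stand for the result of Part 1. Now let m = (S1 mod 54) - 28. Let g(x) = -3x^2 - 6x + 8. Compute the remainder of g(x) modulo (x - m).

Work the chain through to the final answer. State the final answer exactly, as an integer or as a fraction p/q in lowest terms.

-1312

Part 1: 14027 = 13^2 * 83; number of divisors = (2+1) * (1+1) = 6; answer 6
Part 2: S1 = 6; m = -22; remainder = value at the root: -3*(-22)^2 - 6*(-22)^1 + 8 = (-1452) + (132) + (8) = -1312; answer -1312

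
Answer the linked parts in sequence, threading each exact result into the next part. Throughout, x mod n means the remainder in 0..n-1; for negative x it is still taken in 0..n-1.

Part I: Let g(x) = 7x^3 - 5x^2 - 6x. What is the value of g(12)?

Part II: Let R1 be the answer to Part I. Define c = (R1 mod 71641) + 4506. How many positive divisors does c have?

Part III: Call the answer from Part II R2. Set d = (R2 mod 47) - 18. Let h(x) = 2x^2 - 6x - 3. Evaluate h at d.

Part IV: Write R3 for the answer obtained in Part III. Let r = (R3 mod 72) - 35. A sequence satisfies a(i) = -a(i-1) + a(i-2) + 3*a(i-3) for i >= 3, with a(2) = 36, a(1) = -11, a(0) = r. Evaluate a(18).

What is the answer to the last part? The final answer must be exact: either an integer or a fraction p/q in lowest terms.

-34692

Part I: 7*(12)^3 - 5*(12)^2 - 6*(12)^1 = (12096) + (-720) + (-72) = 11304; answer 11304
Part II: R1 = 11304; c = 15810; 15810 = 2 * 3 * 5 * 17 * 31; number of divisors = (1+1) * (1+1) * (1+1) * (1+1) * (1+1) = 32; answer 32
Part III: R2 = 32; d = 14; 2*(14)^2 - 6*(14)^1 - 3 = (392) + (-84) + (-3) = 305; answer 305
Part IV: R3 = 305; r = -18; a(3) = -1*(36) + 1*(-11) + 3*(-18) = -101; iterating: a(3)=-101, a(4)=104, a(5)=-97, a(6)=-102, a(7)=317, a(8)=-710, a(9)=721, a(10)=-480, a(11)=-929, a(12)=2612, a(13)=-4981, a(14)=4806, a(15)=-1951, a(16)=-8186, a(17)=20653, a(18)=-34692; answer -34692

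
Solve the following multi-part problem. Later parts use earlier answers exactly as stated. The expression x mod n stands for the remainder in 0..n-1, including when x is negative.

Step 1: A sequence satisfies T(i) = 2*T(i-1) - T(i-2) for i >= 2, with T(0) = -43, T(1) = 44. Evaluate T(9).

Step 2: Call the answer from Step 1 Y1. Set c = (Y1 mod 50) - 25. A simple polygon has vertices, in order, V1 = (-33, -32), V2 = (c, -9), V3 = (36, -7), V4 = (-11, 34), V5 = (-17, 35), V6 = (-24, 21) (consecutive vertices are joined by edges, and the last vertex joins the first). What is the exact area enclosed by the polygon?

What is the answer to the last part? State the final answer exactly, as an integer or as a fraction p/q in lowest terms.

Step 1: T(2) = 2*(44) - 1*(-43) = 131; iterating: T(2)=131, T(3)=218, T(4)=305, T(5)=392, T(6)=479, T(7)=566, T(8)=653, T(9)=740; answer 740
Step 2: Y1 = 740; c = 15; cross terms: (-33*-9 - 15*-32)=777, (15*-7 - 36*-9)=219, (36*34 - -11*-7)=1147, (-11*35 - -17*34)=193, (-17*21 - -24*35)=483, (-24*-32 - -33*21)=1461; twice the area = |4280| = 4280; area = 2140; answer 2140

2140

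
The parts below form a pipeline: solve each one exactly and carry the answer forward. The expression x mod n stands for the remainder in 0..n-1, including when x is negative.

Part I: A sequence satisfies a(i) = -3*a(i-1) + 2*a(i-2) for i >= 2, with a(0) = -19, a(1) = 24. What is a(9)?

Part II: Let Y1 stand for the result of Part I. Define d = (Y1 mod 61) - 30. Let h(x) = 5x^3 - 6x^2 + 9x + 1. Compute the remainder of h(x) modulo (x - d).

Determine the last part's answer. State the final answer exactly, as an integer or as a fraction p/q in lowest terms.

-92169

Part I: a(2) = -3*(24) + 2*(-19) = -110; iterating: a(2)=-110, a(3)=378, a(4)=-1354, a(5)=4818, a(6)=-17162, a(7)=61122, a(8)=-217690, a(9)=775314; answer 775314
Part II: Y1 = 775314; d = -26; remainder = value at the root: 5*(-26)^3 - 6*(-26)^2 + 9*(-26)^1 + 1 = (-87880) + (-4056) + (-234) + (1) = -92169; answer -92169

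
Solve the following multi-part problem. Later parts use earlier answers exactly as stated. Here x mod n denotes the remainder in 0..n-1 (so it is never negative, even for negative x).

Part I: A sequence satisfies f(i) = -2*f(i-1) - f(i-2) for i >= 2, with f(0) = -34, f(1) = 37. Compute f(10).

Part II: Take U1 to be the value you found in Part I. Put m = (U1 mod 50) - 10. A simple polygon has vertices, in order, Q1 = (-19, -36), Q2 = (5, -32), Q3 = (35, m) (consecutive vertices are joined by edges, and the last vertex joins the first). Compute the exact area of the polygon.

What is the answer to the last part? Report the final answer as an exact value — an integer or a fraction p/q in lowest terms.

Part I: f(2) = -2*(37) - 1*(-34) = -40; iterating: f(2)=-40, f(3)=43, f(4)=-46, f(5)=49, f(6)=-52, f(7)=55, f(8)=-58, f(9)=61, f(10)=-64; answer -64
Part II: U1 = -64; m = 26; cross terms: (-19*-32 - 5*-36)=788, (5*26 - 35*-32)=1250, (35*-36 - -19*26)=-766; twice the area = |1272| = 1272; area = 636; answer 636

636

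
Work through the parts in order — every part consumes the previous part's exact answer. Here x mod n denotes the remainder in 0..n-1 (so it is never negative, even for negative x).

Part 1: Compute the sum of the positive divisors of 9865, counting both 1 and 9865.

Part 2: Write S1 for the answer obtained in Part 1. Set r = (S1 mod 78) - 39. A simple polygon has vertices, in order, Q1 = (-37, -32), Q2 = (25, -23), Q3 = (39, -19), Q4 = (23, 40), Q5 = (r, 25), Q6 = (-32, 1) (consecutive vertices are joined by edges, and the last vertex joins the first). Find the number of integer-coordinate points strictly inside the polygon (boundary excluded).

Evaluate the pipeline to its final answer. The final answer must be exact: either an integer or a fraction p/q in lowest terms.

2724

Part 1: 9865 = 5 * 1973; sigma = (1 + 5) * (1 + 1973) = 6 * 1974 = 11844; answer 11844
Part 2: S1 = 11844; r = 27; cross terms: (-37*-23 - 25*-32)=1651, (25*-19 - 39*-23)=422, (39*40 - 23*-19)=1997, (23*25 - 27*40)=-505, (27*1 - -32*25)=827, (-32*-32 - -37*1)=1061; twice the area = |5453| = 5453; area = 5453/2; boundary points = 1 + 2 + 1 + 1 + 1 + 1 = 7; strictly interior points = area - boundary/2 + 1 = 2724; answer 2724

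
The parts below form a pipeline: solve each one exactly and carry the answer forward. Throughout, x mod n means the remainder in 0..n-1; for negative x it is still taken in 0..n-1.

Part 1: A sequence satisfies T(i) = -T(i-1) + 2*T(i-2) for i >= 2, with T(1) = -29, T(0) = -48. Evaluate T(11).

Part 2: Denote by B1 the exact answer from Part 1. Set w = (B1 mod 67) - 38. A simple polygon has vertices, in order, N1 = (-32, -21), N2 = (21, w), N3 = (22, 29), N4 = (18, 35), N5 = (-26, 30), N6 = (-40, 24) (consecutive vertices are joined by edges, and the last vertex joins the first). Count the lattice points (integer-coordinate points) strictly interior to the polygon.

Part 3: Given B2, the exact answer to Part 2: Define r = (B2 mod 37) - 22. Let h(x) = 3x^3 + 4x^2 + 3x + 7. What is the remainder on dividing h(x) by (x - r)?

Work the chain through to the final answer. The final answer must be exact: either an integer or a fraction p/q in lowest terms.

3437

Part 1: T(2) = -1*(-29) + 2*(-48) = -67; iterating: T(2)=-67, T(3)=9, T(4)=-143, T(5)=161, T(6)=-447, T(7)=769, T(8)=-1663, T(9)=3201, T(10)=-6527, T(11)=12929; answer 12929
Part 2: B1 = 12929; w = 27; cross terms: (-32*27 - 21*-21)=-423, (21*29 - 22*27)=15, (22*35 - 18*29)=248, (18*30 - -26*35)=1450, (-26*24 - -40*30)=576, (-40*-21 - -32*24)=1608; twice the area = |3474| = 3474; area = 1737; boundary points = 1 + 1 + 2 + 1 + 2 + 1 = 8; strictly interior points = area - boundary/2 + 1 = 1734; answer 1734
Part 3: B2 = 1734; r = 10; remainder = value at the root: 3*(10)^3 + 4*(10)^2 + 3*(10)^1 + 7 = (3000) + (400) + (30) + (7) = 3437; answer 3437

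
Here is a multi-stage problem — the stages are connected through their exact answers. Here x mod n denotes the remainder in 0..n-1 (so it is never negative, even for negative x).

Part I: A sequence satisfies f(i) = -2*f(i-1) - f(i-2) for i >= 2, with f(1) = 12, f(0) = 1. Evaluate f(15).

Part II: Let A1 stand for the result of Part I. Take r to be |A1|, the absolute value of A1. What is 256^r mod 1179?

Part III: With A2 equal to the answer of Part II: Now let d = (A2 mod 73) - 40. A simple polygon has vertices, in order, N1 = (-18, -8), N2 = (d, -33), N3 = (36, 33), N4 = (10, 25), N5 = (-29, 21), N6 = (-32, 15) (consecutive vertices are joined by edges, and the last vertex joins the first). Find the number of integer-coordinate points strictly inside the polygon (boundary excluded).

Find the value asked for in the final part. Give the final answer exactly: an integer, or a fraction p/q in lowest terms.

2511

Part I: f(2) = -2*(12) - 1*(1) = -25; iterating: f(2)=-25, f(3)=38, f(4)=-51, f(5)=64, f(6)=-77, f(7)=90, f(8)=-103, f(9)=116, f(10)=-129, f(11)=142, f(12)=-155, f(13)=168, f(14)=-181, f(15)=194; answer 194
Part II: A1 = 194; r = 194; squarings mod 1179: 256^1=256, 256^2=691, 256^4=1165, 256^8=196, 256^16=688, 256^32=565, 256^64=895, 256^128=484; 256^194 = 256^2 * 256^64 * 256^128 = 502 (mod 1179); answer 502
Part III: A2 = 502; d = 24; cross terms: (-18*-33 - 24*-8)=786, (24*33 - 36*-33)=1980, (36*25 - 10*33)=570, (10*21 - -29*25)=935, (-29*15 - -32*21)=237, (-32*-8 - -18*15)=526; twice the area = |5034| = 5034; area = 2517; boundary points = 1 + 6 + 2 + 1 + 3 + 1 = 14; strictly interior points = area - boundary/2 + 1 = 2511; answer 2511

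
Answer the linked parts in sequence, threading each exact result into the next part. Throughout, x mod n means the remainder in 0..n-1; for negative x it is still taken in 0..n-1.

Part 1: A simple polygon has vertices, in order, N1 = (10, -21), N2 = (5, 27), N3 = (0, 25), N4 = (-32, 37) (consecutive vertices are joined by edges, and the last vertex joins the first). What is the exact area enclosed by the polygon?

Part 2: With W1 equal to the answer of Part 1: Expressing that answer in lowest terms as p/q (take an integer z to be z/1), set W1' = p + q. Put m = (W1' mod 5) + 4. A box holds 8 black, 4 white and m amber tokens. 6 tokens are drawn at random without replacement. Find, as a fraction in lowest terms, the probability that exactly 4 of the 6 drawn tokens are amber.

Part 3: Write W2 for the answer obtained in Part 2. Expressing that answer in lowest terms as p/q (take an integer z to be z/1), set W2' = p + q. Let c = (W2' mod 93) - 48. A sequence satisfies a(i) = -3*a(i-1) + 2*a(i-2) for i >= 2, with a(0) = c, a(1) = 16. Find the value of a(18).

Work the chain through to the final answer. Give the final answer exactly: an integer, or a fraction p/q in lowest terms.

-83939766328

Part 1: cross terms: (10*27 - 5*-21)=375, (5*25 - 0*27)=125, (0*37 - -32*25)=800, (-32*-21 - 10*37)=302; twice the area = |1602| = 1602; area = 801; answer 801
Part 2: W1 = 801; threaded value p + q = 802; m = 6; total draws C(18,6) = 18564; favorable C(6,4)*C(12,2) = 990; P = 165/3094; answer 165/3094
Part 3: W2 = 165/3094; threaded value p + q = 3259; c = -44; a(2) = -3*(16) + 2*(-44) = -136; iterating: a(2)=-136, a(3)=440, a(4)=-1592, a(5)=5656, a(6)=-20152, a(7)=71768, a(8)=-255608, a(9)=910360, a(10)=-3242296, a(11)=11547608, a(12)=-41127416, a(13)=146477464, a(14)=-521687224, a(15)=1858016600, a(16)=-6617424248, a(17)=23568305944, a(18)=-83939766328; answer -83939766328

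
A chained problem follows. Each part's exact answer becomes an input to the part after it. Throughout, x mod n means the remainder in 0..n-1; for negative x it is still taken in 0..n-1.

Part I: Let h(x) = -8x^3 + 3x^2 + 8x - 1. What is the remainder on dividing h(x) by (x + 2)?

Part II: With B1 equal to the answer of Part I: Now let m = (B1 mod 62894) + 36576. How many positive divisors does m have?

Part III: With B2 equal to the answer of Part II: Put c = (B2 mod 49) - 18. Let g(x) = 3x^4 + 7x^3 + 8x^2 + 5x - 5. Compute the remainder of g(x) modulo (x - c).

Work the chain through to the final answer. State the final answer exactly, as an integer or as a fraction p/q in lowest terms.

23745

Part I: remainder = value at the root: -8*(-2)^3 + 3*(-2)^2 + 8*(-2)^1 - 1 = (64) + (12) + (-16) + (-1) = 59; answer 59
Part II: B1 = 59; m = 36635; 36635 = 5 * 17 * 431; number of divisors = (1+1) * (1+1) * (1+1) = 8; answer 8
Part III: B2 = 8; c = -10; remainder = value at the root: 3*(-10)^4 + 7*(-10)^3 + 8*(-10)^2 + 5*(-10)^1 - 5 = (30000) + (-7000) + (800) + (-50) + (-5) = 23745; answer 23745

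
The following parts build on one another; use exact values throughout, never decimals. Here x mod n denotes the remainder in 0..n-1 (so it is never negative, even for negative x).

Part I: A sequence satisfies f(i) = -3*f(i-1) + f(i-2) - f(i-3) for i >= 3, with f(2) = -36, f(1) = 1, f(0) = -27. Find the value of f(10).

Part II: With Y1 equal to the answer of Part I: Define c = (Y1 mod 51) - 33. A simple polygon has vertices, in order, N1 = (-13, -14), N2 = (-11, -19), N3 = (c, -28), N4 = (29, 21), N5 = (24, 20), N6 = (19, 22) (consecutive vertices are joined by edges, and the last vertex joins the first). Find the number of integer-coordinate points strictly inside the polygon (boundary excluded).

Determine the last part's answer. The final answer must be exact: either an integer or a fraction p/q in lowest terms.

Part I: f(3) = -3*(-36) + 1*(1) - 1*(-27) = 136; iterating: f(3)=136, f(4)=-445, f(5)=1507, f(6)=-5102, f(7)=17258, f(8)=-58383, f(9)=197509, f(10)=-668168; answer -668168
Part II: Y1 = -668168; c = 1; cross terms: (-13*-19 - -11*-14)=93, (-11*-28 - 1*-19)=327, (1*21 - 29*-28)=833, (29*20 - 24*21)=76, (24*22 - 19*20)=148, (19*-14 - -13*22)=20; twice the area = |1497| = 1497; area = 1497/2; boundary points = 1 + 3 + 7 + 1 + 1 + 4 = 17; strictly interior points = area - boundary/2 + 1 = 741; answer 741

741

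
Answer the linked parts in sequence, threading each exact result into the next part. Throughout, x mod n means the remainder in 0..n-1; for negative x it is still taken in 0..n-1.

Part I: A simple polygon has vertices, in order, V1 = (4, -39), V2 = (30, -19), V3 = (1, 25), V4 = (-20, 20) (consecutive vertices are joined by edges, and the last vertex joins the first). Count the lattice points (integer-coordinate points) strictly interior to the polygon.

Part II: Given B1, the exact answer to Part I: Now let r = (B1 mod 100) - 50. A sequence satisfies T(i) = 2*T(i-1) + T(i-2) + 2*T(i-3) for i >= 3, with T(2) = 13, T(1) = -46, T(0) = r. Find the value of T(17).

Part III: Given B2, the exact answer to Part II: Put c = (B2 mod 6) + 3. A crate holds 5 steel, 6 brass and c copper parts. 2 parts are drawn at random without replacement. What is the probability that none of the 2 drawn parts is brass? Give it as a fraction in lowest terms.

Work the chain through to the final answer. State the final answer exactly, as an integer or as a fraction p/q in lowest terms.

4/13

Part I: cross terms: (4*-19 - 30*-39)=1094, (30*25 - 1*-19)=769, (1*20 - -20*25)=520, (-20*-39 - 4*20)=700; twice the area = |3083| = 3083; area = 3083/2; boundary points = 2 + 1 + 1 + 1 = 5; strictly interior points = area - boundary/2 + 1 = 1540; answer 1540
Part II: B1 = 1540; r = -10; T(3) = 2*(13) + 1*(-46) + 2*(-10) = -40; iterating: T(3)=-40, T(4)=-159, T(5)=-332, T(6)=-903, T(7)=-2456, T(8)=-6479, T(9)=-17220, T(10)=-45831, T(11)=-121840, T(12)=-323951, T(13)=-861404, T(14)=-2290439, T(15)=-6090184, T(16)=-16193615, T(17)=-43058292; answer -43058292
Part III: B2 = -43058292; c = 3; total draws C(14,2) = 91; favorable C(8,2) = 28; P = 4/13; answer 4/13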